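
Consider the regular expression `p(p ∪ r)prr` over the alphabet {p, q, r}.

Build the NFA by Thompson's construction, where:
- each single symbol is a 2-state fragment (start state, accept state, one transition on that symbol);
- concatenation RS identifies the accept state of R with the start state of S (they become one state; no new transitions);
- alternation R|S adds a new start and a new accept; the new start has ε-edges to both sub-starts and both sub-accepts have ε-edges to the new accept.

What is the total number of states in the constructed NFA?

By structural recursion:
Each of the 6 symbol leaves contributes a 2-state fragment.
  p ∪ r — 6 states
  p(p ∪ r)prr — 10 states

10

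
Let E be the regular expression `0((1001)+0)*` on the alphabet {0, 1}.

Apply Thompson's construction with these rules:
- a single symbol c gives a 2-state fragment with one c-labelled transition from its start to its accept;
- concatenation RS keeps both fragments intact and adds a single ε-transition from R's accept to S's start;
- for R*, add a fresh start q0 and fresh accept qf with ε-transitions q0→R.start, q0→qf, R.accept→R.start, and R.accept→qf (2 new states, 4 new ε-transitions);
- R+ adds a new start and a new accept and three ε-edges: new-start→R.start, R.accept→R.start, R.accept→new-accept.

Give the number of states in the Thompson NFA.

16

Building bottom-up:
Each of the 6 symbol leaves contributes a 2-state fragment.
  1001 : 8 states
  (1001)+ : 10 states
  (1001)+0 : 12 states
  ((1001)+0)* : 14 states
  0((1001)+0)* : 16 states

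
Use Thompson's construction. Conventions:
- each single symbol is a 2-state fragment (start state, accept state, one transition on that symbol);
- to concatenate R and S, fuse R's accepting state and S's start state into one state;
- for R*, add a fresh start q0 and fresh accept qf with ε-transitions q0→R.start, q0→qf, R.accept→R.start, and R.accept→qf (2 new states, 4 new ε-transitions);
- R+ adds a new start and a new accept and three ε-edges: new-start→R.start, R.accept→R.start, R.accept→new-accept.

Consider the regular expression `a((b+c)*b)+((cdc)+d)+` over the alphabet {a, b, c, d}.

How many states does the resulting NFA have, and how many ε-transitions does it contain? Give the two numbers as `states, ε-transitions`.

Building bottom-up:
Each of the 8 symbol leaves contributes 2 states and 0 ε-transitions.
  b+ — 4 states, 3 ε-transitions
  b+c — 5 states, 3 ε-transitions
  (b+c)* — 7 states, 7 ε-transitions
  (b+c)*b — 8 states, 7 ε-transitions
  ((b+c)*b)+ — 10 states, 10 ε-transitions
  cdc — 4 states, 0 ε-transitions
  (cdc)+ — 6 states, 3 ε-transitions
  (cdc)+d — 7 states, 3 ε-transitions
  ((cdc)+d)+ — 9 states, 6 ε-transitions
  a((b+c)*b)+((cdc)+d)+ — 19 states, 16 ε-transitions

19, 16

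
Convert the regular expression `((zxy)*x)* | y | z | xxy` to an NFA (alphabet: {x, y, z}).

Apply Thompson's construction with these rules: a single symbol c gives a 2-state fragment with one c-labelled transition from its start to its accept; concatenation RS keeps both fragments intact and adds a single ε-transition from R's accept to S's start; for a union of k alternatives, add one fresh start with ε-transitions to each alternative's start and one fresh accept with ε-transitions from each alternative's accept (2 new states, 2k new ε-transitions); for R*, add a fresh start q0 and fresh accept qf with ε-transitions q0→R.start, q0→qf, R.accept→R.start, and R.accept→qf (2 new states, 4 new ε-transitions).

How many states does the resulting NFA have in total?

24

Bottom-up over the parse tree:
Each of the 9 symbol leaves contributes a 2-state fragment.
  zxy = 6 states
  (zxy)* = 8 states
  (zxy)*x = 10 states
  ((zxy)*x)* = 12 states
  xxy = 6 states
  ((zxy)*x)* | y | z | xxy = 24 states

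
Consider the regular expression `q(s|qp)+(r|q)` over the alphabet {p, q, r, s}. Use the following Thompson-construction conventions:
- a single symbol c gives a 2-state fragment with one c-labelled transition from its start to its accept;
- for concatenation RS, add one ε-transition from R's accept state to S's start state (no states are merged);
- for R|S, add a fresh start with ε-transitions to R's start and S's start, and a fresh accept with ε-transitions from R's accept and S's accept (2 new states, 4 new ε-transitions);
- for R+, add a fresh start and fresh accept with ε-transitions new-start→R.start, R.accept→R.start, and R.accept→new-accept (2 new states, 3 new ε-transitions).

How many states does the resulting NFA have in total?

18

Recursing over subexpressions:
Each of the 6 symbol leaves contributes a 2-state fragment.
  qp : 4 states
  s|qp : 8 states
  (s|qp)+ : 10 states
  r|q : 6 states
  q(s|qp)+(r|q) : 18 states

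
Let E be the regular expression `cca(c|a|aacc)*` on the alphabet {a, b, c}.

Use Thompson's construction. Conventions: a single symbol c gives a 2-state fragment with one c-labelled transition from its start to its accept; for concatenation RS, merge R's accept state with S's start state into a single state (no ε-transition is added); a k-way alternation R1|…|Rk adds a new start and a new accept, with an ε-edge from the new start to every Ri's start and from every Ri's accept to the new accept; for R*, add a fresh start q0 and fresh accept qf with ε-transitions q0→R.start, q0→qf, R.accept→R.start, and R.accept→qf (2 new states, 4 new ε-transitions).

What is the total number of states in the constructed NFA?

16

Per subexpression:
Each of the 9 symbol leaves contributes a 2-state fragment.
  aacc → 5 states
  c|a|aacc → 11 states
  (c|a|aacc)* → 13 states
  cca(c|a|aacc)* → 16 states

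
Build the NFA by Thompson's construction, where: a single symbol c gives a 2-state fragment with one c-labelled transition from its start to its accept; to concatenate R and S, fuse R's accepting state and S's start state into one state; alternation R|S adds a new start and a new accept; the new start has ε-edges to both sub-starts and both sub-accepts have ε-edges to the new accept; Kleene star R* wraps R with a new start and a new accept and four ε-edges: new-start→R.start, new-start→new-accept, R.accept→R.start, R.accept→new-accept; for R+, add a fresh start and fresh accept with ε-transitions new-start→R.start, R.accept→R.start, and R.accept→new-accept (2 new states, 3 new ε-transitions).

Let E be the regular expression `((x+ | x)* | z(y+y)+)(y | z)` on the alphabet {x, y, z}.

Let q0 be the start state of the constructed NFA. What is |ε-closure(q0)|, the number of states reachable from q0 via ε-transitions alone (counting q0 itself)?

11

Compute the ε-closure size of each fragment's start state recursively; a symbol fragment's start has no outgoing ε-edge, so its closure is just itself (size 1).
  x+ — |closure| = 1 + 1 = 2 (the body doesn't accept ε, so the new accept is not reached)
  x+ | x — |closure| = 1 + 2 + 1 = 4 (the new accept is not ε-reachable since no branch accepts ε)
  (x+ | x)* — |closure| = 1 (new start) + 4 (body) + 1 (new accept) = 6
  y+ — new start ε-reaches only the body's start; the new accept needs a symbol first: |closure| = 1 + 1 = 2
  y+y — |closure| equals the left operand's closure size = 2 (its accept is not ε-reachable, so the closure stops there)
  (y+y)+ — |closure| = 1 + 2 = 3 (the body doesn't accept ε, so the new accept is not reached)
  z(y+y)+ — same as the first factor's closure: |closure| = 1
  (x+ | x)* | z(y+y)+ — new start ε-reaches every alternative's start; at least one alternative accepts ε, so the union's new accept is reached too: |closure| = 1 + 6 + 1 + 1 = 9
  y | z — new start ε-reaches every alternative's start; none of them accept ε, so the new accept is not reached: |closure| = 1 + 1 + 1 = 3
  ((x+ | x)* | z(y+y)+)(y | z) — the left operand accepts ε, so the closure extends into the next operand (the shared merged state is already counted); |closure| = 9 + (3−1) = 11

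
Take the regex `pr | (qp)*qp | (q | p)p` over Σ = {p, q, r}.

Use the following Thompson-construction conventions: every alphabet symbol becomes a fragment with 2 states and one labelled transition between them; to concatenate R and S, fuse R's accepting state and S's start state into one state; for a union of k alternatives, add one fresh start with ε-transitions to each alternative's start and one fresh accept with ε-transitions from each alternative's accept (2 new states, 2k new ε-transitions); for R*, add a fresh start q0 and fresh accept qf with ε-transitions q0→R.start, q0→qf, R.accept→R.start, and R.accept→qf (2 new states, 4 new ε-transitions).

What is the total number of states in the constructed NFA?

19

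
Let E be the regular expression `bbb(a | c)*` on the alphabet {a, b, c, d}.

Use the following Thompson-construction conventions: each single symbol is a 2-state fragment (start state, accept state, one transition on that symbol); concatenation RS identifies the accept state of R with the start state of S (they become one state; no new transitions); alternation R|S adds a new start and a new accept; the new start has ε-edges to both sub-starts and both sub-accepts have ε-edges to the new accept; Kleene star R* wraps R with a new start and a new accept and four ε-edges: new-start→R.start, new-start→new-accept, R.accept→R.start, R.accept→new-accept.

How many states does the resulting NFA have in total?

By structural recursion:
Each of the 5 symbol leaves contributes a 2-state fragment.
  a | c → 6 states
  (a | c)* → 8 states
  bbb(a | c)* → 11 states

11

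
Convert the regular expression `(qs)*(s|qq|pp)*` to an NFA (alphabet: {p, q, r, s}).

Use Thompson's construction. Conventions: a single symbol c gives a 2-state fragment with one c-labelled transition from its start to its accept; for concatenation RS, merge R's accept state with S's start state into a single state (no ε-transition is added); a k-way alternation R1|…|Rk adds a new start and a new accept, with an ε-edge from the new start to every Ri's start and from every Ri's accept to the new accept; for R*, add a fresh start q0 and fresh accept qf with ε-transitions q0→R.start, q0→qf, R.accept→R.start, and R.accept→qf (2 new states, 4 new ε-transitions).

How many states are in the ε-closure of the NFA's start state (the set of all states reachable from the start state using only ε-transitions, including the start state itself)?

Work bottom-up. For each fragment F, track |ε-closure(F.start)| and whether F's accept lies in that closure (i.e. whether F accepts ε). A single-symbol fragment has closure size 1 and does not accept ε.
  qs : same as the first factor's closure: |closure| = 1
  (qs)* : new start has ε-edges to the inner start and to the new accept, so |closure| = 2 + 1 = 3
  qq : |closure| equals the left operand's closure size = 1 (its accept is not ε-reachable, so the closure stops there)
  pp : same as the first factor's closure: |closure| = 1
  s|qq|pp : |closure| = 1 + 1 + 1 + 1 = 4 (the new accept is not ε-reachable since no branch accepts ε)
  (s|qq|pp)* : new start has ε-edges to the inner start and to the new accept, so |closure| = 2 + 4 = 6
  (qs)*(s|qq|pp)* : the left operand accepts ε, so the closure extends into the next operand (the shared merged state is already counted); |closure| = 3 + (6−1) = 8

8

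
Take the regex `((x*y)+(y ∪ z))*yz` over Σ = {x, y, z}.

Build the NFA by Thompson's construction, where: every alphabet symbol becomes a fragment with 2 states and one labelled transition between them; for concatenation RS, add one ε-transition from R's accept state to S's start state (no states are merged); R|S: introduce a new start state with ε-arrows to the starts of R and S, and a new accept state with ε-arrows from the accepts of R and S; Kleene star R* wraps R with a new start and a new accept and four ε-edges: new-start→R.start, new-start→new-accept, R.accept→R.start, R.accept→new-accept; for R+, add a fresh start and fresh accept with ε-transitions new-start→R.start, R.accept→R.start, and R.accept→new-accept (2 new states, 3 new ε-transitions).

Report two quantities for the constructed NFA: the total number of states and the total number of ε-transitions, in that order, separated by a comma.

Per subexpression:
Each of the 6 symbol leaves contributes 2 states and 0 ε-transitions.
  x* = 4 states, 4 ε-transitions
  x*y = 6 states, 5 ε-transitions
  (x*y)+ = 8 states, 8 ε-transitions
  y ∪ z = 6 states, 4 ε-transitions
  (x*y)+(y ∪ z) = 14 states, 13 ε-transitions
  ((x*y)+(y ∪ z))* = 16 states, 17 ε-transitions
  ((x*y)+(y ∪ z))*yz = 20 states, 19 ε-transitions

20, 19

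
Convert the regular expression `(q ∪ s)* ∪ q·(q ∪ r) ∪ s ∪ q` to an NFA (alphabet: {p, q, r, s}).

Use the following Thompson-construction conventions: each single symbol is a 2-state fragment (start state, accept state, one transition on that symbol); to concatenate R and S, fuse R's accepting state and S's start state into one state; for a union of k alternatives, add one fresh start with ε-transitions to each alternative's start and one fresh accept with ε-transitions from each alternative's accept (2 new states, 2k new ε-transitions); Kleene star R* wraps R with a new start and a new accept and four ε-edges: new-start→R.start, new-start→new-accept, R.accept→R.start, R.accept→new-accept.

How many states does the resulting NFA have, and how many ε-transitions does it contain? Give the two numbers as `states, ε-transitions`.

Per subexpression:
Each of the 7 symbol leaves contributes 2 states and 0 ε-transitions.
  q ∪ s : 6 states, 4 ε-transitions
  (q ∪ s)* : 8 states, 8 ε-transitions
  q ∪ r : 6 states, 4 ε-transitions
  q·(q ∪ r) : 7 states, 4 ε-transitions
  (q ∪ s)* ∪ q·(q ∪ r) ∪ s ∪ q : 21 states, 20 ε-transitions

21, 20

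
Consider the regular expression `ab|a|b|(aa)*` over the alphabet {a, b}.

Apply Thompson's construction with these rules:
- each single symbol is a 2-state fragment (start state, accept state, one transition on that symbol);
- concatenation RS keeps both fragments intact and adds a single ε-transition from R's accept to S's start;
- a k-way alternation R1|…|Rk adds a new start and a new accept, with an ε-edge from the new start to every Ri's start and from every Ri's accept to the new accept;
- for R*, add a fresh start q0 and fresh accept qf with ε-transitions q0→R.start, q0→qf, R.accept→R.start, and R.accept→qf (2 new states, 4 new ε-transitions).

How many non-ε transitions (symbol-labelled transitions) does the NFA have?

6

By structural recursion:
Each of the 6 symbol leaves contributes exactly 1 symbol transition.
  ab → 2 symbol transitions
  aa → 2 symbol transitions
  (aa)* → 2 symbol transitions
  ab|a|b|(aa)* → 6 symbol transitions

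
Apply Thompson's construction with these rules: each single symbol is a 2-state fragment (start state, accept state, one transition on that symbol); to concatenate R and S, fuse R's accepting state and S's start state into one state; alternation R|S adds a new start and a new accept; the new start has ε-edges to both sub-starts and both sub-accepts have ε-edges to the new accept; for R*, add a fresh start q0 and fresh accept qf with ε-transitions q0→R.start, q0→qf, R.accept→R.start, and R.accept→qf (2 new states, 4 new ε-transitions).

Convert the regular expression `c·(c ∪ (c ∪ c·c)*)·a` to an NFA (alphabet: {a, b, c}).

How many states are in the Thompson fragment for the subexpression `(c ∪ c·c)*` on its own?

9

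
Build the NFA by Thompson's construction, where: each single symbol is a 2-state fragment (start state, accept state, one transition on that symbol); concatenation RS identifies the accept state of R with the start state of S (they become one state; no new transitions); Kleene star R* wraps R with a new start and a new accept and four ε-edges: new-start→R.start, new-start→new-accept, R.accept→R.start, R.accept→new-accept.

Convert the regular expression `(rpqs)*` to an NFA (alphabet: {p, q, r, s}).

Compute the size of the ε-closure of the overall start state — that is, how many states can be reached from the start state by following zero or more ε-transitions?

Work bottom-up. For each fragment F, track |ε-closure(F.start)| and whether F's accept lies in that closure (i.e. whether F accepts ε). A single-symbol fragment has closure size 1 and does not accept ε.
  rpqs → |closure| equals the left operand's closure size = 1 (its accept is not ε-reachable, so the closure stops there)
  (rpqs)* → the star's fresh start ε-reaches both the body's start and the fresh accept: |closure| = 2 + 1 = 3

3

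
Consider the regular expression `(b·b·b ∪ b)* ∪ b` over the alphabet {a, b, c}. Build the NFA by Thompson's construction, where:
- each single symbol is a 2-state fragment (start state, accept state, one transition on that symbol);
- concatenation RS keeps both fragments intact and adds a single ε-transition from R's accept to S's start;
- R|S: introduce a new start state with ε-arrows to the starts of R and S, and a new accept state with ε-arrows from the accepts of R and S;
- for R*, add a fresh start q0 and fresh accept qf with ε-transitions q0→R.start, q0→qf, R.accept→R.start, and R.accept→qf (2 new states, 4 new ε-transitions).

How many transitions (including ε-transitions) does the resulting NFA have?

19

Bottom-up over the parse tree:
Each of the 5 symbol leaves contributes 1 transition (1 symbol, 0 ε).
  b·b·b = 5 transitions (3 symbol, 2 ε)
  b·b·b ∪ b = 10 transitions (4 symbol, 6 ε)
  (b·b·b ∪ b)* = 14 transitions (4 symbol, 10 ε)
  (b·b·b ∪ b)* ∪ b = 19 transitions (5 symbol, 14 ε)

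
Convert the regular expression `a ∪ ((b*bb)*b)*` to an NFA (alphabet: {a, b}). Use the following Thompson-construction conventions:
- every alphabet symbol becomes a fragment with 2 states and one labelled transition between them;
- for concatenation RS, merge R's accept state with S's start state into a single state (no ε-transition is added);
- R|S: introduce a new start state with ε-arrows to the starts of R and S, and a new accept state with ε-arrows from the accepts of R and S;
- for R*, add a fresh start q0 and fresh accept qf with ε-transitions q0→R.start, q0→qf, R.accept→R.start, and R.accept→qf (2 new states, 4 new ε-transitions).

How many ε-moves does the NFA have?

16

Building bottom-up:
Each of the 5 symbol leaves contributes 0 ε-transitions.
  b* = 4 ε-transitions
  b*bb = 4 ε-transitions
  (b*bb)* = 8 ε-transitions
  (b*bb)*b = 8 ε-transitions
  ((b*bb)*b)* = 12 ε-transitions
  a ∪ ((b*bb)*b)* = 16 ε-transitions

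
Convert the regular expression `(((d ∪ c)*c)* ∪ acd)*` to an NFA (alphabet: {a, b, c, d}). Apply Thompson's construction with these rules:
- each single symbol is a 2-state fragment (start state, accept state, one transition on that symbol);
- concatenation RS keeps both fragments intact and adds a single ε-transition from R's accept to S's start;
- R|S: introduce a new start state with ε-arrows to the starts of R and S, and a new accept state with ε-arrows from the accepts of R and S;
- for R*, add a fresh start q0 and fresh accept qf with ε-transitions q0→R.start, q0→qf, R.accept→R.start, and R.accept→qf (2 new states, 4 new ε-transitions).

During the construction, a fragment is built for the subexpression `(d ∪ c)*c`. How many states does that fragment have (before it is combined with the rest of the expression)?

10

Fragment for `(d ∪ c)*c`:
Each of the 3 symbol leaves contributes a 2-state fragment.
  d ∪ c = 6 states
  (d ∪ c)* = 8 states
  (d ∪ c)*c = 10 states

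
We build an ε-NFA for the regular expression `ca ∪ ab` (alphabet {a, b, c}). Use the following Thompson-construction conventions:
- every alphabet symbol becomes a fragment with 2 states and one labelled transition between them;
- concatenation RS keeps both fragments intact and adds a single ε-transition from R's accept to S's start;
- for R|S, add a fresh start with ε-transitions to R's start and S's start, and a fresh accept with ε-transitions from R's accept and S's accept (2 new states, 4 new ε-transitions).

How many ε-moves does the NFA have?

Building bottom-up:
Each of the 4 symbol leaves contributes 0 ε-transitions.
  ca → 1 ε-transition
  ab → 1 ε-transition
  ca ∪ ab → 6 ε-transitions

6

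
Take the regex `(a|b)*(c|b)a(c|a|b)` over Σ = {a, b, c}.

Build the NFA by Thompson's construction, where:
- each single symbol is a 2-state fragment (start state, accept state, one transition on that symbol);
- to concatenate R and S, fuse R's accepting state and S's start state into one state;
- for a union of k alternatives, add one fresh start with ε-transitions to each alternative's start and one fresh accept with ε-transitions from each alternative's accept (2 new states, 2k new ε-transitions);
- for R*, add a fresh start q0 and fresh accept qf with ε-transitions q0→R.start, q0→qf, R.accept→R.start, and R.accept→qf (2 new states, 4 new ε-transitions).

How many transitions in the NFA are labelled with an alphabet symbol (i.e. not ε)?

8

Recursing over subexpressions:
Each of the 8 symbol leaves contributes exactly 1 symbol transition.
  a|b — 2 symbol transitions
  (a|b)* — 2 symbol transitions
  c|b — 2 symbol transitions
  c|a|b — 3 symbol transitions
  (a|b)*(c|b)a(c|a|b) — 8 symbol transitions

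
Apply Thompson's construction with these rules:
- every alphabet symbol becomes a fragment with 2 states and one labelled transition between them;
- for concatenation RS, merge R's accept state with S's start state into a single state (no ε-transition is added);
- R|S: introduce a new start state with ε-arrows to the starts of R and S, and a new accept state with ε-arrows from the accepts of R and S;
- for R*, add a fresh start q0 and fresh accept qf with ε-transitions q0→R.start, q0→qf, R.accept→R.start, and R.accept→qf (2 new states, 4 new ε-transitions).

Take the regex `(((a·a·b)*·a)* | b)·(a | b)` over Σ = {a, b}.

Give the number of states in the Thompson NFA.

Building bottom-up:
Each of the 7 symbol leaves contributes a 2-state fragment.
  a·a·b : 4 states
  (a·a·b)* : 6 states
  (a·a·b)*·a : 7 states
  ((a·a·b)*·a)* : 9 states
  ((a·a·b)*·a)* | b : 13 states
  a | b : 6 states
  (((a·a·b)*·a)* | b)·(a | b) : 18 states

18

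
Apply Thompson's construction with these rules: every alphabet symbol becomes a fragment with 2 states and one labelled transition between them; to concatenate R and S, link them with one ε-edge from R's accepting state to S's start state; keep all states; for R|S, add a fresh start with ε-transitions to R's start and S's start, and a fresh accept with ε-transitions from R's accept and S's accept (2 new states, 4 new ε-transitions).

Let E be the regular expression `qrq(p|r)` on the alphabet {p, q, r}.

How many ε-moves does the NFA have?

Bottom-up over the parse tree:
Each of the 5 symbol leaves contributes 0 ε-transitions.
  p|r → 4 ε-transitions
  qrq(p|r) → 7 ε-transitions

7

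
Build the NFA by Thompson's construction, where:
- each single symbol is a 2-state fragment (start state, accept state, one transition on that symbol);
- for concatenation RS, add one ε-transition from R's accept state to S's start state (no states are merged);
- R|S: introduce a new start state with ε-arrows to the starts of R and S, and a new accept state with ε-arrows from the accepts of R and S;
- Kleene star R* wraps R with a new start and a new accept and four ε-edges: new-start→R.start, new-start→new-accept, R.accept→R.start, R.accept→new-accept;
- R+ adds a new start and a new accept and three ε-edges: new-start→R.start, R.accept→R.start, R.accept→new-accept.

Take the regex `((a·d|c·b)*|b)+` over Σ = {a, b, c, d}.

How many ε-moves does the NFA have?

17

Bottom-up over the parse tree:
Each of the 5 symbol leaves contributes 0 ε-transitions.
  a·d — 1 ε-transition
  c·b — 1 ε-transition
  a·d|c·b — 6 ε-transitions
  (a·d|c·b)* — 10 ε-transitions
  (a·d|c·b)*|b — 14 ε-transitions
  ((a·d|c·b)*|b)+ — 17 ε-transitions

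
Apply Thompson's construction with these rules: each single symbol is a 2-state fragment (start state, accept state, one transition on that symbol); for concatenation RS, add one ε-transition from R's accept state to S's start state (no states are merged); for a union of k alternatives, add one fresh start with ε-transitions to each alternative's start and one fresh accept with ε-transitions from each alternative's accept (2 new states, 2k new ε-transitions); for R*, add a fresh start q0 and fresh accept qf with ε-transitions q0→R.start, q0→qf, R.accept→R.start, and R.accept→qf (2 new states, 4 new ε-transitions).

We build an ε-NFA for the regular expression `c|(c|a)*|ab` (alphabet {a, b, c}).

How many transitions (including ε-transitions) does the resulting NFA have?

20

By structural recursion:
Each of the 5 symbol leaves contributes 1 transition (1 symbol, 0 ε).
  c|a = 6 transitions (2 symbol, 4 ε)
  (c|a)* = 10 transitions (2 symbol, 8 ε)
  ab = 3 transitions (2 symbol, 1 ε)
  c|(c|a)*|ab = 20 transitions (5 symbol, 15 ε)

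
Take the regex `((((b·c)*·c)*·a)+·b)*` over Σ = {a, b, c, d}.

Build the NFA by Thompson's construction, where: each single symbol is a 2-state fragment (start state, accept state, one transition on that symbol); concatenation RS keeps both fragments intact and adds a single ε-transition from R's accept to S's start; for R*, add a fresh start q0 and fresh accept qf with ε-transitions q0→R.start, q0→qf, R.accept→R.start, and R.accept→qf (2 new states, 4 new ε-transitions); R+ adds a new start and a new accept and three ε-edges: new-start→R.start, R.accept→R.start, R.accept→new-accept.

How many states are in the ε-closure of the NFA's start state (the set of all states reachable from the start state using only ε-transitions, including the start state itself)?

10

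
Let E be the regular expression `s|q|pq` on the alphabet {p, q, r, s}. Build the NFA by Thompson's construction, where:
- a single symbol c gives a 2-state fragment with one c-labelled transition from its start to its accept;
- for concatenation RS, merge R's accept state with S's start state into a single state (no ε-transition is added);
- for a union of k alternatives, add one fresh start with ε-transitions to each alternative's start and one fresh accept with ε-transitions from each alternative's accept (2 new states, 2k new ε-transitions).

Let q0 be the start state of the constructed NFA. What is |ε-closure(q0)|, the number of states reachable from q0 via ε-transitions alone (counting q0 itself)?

4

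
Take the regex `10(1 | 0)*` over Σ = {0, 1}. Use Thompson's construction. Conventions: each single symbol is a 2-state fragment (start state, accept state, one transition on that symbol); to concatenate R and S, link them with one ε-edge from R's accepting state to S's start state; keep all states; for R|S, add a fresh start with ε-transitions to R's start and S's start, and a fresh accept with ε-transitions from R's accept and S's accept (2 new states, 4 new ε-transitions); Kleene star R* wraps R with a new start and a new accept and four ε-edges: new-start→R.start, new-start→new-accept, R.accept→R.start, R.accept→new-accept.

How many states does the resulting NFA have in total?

Per subexpression:
Each of the 4 symbol leaves contributes a 2-state fragment.
  1 | 0 — 6 states
  (1 | 0)* — 8 states
  10(1 | 0)* — 12 states

12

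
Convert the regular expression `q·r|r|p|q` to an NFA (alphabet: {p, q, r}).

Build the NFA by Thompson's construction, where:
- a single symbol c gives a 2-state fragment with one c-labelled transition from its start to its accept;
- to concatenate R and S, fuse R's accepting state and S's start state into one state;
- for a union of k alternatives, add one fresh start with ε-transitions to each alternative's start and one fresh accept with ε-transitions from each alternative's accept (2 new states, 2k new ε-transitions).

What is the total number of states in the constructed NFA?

Per subexpression:
Each of the 5 symbol leaves contributes a 2-state fragment.
  q·r — 3 states
  q·r|r|p|q — 11 states

11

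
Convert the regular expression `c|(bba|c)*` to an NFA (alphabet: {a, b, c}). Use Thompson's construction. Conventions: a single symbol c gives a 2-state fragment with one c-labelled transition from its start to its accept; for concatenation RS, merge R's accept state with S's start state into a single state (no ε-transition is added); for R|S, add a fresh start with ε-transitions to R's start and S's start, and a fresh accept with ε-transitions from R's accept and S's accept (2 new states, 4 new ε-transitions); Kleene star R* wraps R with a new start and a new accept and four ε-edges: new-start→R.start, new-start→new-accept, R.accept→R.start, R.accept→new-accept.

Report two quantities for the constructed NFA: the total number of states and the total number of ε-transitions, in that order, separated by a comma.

14, 12

Per subexpression:
Each of the 5 symbol leaves contributes 2 states and 0 ε-transitions.
  bba = 4 states, 0 ε-transitions
  bba|c = 8 states, 4 ε-transitions
  (bba|c)* = 10 states, 8 ε-transitions
  c|(bba|c)* = 14 states, 12 ε-transitions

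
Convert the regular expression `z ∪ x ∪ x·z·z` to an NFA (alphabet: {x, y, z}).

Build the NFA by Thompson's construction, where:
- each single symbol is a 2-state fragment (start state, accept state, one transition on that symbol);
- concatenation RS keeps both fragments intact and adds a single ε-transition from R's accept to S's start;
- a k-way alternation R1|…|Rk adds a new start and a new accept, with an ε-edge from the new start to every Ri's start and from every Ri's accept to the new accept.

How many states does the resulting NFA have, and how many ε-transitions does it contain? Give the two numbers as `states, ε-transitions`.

By structural recursion:
Each of the 5 symbol leaves contributes 2 states and 0 ε-transitions.
  x·z·z → 6 states, 2 ε-transitions
  z ∪ x ∪ x·z·z → 12 states, 8 ε-transitions

12, 8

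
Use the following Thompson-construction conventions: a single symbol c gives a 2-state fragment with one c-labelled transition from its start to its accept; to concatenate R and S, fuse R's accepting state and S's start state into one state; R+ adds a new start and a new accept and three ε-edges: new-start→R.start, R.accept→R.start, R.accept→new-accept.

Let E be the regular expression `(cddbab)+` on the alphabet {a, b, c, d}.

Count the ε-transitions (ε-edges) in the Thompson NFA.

3

Bottom-up over the parse tree:
Each of the 6 symbol leaves contributes 0 ε-transitions.
  cddbab : 0 ε-transitions
  (cddbab)+ : 3 ε-transitions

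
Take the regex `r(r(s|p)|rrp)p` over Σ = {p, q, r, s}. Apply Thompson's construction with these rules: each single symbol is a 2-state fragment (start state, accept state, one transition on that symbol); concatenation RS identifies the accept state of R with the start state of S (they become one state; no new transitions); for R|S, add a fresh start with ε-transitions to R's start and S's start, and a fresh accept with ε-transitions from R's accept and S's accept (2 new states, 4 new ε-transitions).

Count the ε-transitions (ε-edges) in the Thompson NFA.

8

Building bottom-up:
Each of the 8 symbol leaves contributes 0 ε-transitions.
  s|p — 4 ε-transitions
  r(s|p) — 4 ε-transitions
  rrp — 0 ε-transitions
  r(s|p)|rrp — 8 ε-transitions
  r(r(s|p)|rrp)p — 8 ε-transitions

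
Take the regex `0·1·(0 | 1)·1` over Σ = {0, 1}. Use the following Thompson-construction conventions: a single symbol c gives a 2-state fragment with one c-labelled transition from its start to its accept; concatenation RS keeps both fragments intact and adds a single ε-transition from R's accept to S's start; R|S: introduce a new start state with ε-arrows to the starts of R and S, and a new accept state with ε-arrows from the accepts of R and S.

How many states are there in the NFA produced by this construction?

12

Recursing over subexpressions:
Each of the 5 symbol leaves contributes a 2-state fragment.
  0 | 1 — 6 states
  0·1·(0 | 1)·1 — 12 states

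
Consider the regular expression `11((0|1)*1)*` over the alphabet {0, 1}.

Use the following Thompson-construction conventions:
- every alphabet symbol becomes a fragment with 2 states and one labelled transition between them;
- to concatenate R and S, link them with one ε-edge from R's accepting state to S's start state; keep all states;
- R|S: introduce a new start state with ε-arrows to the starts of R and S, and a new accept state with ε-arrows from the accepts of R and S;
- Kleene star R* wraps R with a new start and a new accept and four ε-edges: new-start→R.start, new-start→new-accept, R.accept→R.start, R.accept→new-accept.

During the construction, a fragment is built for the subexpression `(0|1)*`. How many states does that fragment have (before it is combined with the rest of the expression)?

8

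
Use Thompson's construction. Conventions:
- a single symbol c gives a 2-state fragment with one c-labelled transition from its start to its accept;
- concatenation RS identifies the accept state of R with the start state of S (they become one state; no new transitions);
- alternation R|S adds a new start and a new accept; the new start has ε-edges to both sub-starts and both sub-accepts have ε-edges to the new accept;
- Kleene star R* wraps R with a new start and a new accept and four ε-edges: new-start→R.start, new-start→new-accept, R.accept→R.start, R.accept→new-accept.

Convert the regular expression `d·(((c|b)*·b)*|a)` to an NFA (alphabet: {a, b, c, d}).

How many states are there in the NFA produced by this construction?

16

Bottom-up over the parse tree:
Each of the 5 symbol leaves contributes a 2-state fragment.
  c|b : 6 states
  (c|b)* : 8 states
  (c|b)*·b : 9 states
  ((c|b)*·b)* : 11 states
  ((c|b)*·b)*|a : 15 states
  d·(((c|b)*·b)*|a) : 16 states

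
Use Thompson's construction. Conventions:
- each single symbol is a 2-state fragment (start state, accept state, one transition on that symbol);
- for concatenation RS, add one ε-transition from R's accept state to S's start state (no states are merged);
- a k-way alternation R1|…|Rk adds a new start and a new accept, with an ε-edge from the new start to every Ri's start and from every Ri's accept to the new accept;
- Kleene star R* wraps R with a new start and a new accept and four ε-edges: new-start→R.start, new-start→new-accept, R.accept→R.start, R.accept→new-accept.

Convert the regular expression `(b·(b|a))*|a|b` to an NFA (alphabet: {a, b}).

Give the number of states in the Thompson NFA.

Recursing over subexpressions:
Each of the 5 symbol leaves contributes a 2-state fragment.
  b|a — 6 states
  b·(b|a) — 8 states
  (b·(b|a))* — 10 states
  (b·(b|a))*|a|b — 16 states

16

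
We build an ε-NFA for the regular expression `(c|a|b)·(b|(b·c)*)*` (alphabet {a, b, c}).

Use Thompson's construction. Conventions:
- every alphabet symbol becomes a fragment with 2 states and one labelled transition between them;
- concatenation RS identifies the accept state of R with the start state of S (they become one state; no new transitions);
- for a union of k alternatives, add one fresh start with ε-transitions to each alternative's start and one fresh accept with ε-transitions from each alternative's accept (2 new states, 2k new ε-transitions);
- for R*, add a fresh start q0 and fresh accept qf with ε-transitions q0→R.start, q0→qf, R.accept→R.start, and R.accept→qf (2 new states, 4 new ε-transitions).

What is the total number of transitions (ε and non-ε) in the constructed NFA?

24

By structural recursion:
Each of the 6 symbol leaves contributes 1 transition (1 symbol, 0 ε).
  c|a|b = 9 transitions (3 symbol, 6 ε)
  b·c = 2 transitions (2 symbol, 0 ε)
  (b·c)* = 6 transitions (2 symbol, 4 ε)
  b|(b·c)* = 11 transitions (3 symbol, 8 ε)
  (b|(b·c)*)* = 15 transitions (3 symbol, 12 ε)
  (c|a|b)·(b|(b·c)*)* = 24 transitions (6 symbol, 18 ε)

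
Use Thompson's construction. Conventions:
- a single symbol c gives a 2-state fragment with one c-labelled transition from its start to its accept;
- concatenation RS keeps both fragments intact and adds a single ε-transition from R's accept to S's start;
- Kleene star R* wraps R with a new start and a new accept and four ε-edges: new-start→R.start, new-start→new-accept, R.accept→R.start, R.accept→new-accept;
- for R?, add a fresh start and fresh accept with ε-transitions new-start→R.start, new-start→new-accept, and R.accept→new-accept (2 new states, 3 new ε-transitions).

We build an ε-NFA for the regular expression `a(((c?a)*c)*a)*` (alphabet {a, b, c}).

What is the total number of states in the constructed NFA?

18

Building bottom-up:
Each of the 5 symbol leaves contributes a 2-state fragment.
  c? : 4 states
  c?a : 6 states
  (c?a)* : 8 states
  (c?a)*c : 10 states
  ((c?a)*c)* : 12 states
  ((c?a)*c)*a : 14 states
  (((c?a)*c)*a)* : 16 states
  a(((c?a)*c)*a)* : 18 states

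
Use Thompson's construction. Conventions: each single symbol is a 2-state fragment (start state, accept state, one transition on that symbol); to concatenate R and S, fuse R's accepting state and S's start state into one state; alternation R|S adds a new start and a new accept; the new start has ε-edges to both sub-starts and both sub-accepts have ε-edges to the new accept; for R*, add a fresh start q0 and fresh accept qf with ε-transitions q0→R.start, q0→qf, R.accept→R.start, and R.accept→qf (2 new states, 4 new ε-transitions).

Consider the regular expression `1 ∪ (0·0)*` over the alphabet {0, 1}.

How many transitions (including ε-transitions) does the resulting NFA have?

11

Bottom-up over the parse tree:
Each of the 3 symbol leaves contributes 1 transition (1 symbol, 0 ε).
  0·0 = 2 transitions (2 symbol, 0 ε)
  (0·0)* = 6 transitions (2 symbol, 4 ε)
  1 ∪ (0·0)* = 11 transitions (3 symbol, 8 ε)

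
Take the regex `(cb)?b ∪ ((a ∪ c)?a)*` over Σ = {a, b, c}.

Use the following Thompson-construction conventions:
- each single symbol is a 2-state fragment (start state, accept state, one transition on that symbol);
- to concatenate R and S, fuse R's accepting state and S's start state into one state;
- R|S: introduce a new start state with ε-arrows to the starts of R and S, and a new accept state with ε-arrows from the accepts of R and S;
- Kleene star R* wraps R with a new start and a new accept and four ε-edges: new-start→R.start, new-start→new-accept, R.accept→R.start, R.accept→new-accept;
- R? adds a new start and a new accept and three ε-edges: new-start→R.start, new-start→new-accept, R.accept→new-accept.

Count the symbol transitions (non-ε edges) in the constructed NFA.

By structural recursion:
Each of the 6 symbol leaves contributes exactly 1 symbol transition.
  cb = 2 symbol transitions
  (cb)? = 2 symbol transitions
  (cb)?b = 3 symbol transitions
  a ∪ c = 2 symbol transitions
  (a ∪ c)? = 2 symbol transitions
  (a ∪ c)?a = 3 symbol transitions
  ((a ∪ c)?a)* = 3 symbol transitions
  (cb)?b ∪ ((a ∪ c)?a)* = 6 symbol transitions

6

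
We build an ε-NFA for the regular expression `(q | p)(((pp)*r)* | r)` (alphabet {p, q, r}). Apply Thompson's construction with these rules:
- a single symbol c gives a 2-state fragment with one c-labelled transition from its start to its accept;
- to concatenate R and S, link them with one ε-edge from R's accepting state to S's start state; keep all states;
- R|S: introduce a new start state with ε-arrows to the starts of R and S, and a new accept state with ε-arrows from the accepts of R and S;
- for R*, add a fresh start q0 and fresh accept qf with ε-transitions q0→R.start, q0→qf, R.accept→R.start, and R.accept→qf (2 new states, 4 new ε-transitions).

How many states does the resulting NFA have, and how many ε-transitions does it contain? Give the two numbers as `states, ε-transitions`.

20, 19

Per subexpression:
Each of the 6 symbol leaves contributes 2 states and 0 ε-transitions.
  q | p — 6 states, 4 ε-transitions
  pp — 4 states, 1 ε-transition
  (pp)* — 6 states, 5 ε-transitions
  (pp)*r — 8 states, 6 ε-transitions
  ((pp)*r)* — 10 states, 10 ε-transitions
  ((pp)*r)* | r — 14 states, 14 ε-transitions
  (q | p)(((pp)*r)* | r) — 20 states, 19 ε-transitions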